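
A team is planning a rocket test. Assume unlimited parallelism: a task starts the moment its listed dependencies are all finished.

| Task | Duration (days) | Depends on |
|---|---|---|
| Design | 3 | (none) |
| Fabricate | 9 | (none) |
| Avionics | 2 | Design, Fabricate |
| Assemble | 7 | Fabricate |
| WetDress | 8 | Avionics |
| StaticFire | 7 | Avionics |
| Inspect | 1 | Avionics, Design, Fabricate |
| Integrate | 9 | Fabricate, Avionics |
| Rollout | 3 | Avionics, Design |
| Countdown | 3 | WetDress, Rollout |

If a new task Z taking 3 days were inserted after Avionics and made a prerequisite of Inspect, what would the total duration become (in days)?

22

Originally the project takes 22 days.
With Z inserted, Inspect now waits for max(Avionics, Design, Fabricate, Z).
New critical path: Fabricate→Avionics→WetDress→Countdown = 9+2+8+3 = 22 ⇒ 22 days.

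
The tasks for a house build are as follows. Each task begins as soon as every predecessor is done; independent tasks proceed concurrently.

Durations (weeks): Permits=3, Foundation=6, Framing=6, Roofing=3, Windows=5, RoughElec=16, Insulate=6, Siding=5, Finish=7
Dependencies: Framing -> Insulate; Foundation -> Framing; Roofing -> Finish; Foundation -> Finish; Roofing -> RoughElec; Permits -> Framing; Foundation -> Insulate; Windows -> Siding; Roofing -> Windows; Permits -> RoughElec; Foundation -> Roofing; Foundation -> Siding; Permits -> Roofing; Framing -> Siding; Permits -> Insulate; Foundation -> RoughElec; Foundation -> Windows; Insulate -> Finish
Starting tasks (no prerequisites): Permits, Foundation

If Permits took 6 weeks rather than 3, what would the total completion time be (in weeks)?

25

Critical path before the change: Foundation→Framing→Insulate→Finish = 6+6+6+7 = 25 giving 25 weeks.
Permits is off the critical path — its longest chain is 22 weeks, giving 3 of slack.
The binding chain switches to Permits→Framing→Insulate→Finish = 6+6+6+7 = 25; finish 25 weeks.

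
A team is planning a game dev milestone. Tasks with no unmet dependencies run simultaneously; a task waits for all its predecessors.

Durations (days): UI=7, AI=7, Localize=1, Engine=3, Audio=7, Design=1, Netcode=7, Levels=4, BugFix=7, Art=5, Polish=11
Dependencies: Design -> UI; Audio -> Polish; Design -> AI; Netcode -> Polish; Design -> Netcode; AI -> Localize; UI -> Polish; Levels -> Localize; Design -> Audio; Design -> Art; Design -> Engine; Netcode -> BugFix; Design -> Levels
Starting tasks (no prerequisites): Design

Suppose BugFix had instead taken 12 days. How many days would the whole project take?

20

The binding path is Design→Audio→Polish = 1+7+11 = 19; finish at 19 days.
BugFix has 4 days of float (longest path through it is 15).
Now Design→Netcode→BugFix = 1+7+12 = 20 is longest, so the finish becomes 20 days.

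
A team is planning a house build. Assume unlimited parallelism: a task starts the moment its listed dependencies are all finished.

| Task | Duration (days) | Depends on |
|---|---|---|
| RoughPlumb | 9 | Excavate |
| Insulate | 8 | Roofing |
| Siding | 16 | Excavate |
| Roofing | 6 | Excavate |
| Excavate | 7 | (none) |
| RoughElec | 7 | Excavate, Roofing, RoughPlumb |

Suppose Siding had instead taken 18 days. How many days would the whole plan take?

Critical path before the change: Excavate→Siding = 7+16 = 23 giving 23 days.
Siding lies on that path, so at 18 days the path becomes 25 days.
That remains the longest chain; total 25 days.

25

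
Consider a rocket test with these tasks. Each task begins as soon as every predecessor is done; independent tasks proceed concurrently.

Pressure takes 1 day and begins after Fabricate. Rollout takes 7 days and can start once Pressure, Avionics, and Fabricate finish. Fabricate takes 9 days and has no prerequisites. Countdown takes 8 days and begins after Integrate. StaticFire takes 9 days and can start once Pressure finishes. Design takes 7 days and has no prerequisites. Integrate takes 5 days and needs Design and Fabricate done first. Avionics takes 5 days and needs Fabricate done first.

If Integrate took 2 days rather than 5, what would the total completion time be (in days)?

As given, the longest chain is Fabricate→Integrate→Countdown = 9+5+8 = 22, so the finish is 22 days.
Integrate lies on that path, so at 2 days the path becomes 19 days.
Now Fabricate→Avionics→Rollout = 9+5+7 = 21 is longest, so the finish becomes 21 days.

21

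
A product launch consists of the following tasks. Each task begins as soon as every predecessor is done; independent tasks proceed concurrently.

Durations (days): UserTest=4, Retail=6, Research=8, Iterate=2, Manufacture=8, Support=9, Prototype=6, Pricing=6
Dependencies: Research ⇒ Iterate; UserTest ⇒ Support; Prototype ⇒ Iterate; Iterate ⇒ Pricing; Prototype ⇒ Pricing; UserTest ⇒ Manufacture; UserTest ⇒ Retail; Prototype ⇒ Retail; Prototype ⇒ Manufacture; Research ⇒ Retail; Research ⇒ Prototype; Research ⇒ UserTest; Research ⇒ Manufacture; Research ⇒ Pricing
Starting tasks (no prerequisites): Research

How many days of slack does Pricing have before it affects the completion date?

Research→Prototype→Iterate→Pricing = 8+6+2+6 = 22 sets the makespan at 22 days.
Pricing finishes as early as 22 and must finish by 22.
Slack of Pricing = 16 − 16 = 0 days.

0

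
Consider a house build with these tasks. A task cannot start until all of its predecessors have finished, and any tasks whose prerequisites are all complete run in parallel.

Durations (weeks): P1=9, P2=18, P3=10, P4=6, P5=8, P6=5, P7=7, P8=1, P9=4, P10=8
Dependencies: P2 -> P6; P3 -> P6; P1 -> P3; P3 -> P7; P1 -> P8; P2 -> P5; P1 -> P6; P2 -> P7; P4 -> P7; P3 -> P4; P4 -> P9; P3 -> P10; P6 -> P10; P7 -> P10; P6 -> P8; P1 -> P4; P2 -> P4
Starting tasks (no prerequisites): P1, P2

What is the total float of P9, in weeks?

11

The longest chain is P1→P3→P4→P7→P10 = 9+10+6+7+8 = 40; overall finish 40 weeks.
Longest path through P9: 29 weeks (earliest finish 29, latest finish 40).
Float = 40 − 29 = 11.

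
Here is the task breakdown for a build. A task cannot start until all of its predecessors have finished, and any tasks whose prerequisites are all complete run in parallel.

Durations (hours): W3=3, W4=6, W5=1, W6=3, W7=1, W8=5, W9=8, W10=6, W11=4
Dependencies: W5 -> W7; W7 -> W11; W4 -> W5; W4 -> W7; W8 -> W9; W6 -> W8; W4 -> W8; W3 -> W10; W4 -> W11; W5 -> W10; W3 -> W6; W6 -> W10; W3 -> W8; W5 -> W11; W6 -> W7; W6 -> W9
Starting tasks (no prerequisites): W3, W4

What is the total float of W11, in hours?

7

Critical path: W3→W6→W8→W9 = 3+3+5+8 = 19, so the finish is 19 hours.
Longest path through W11: 12 hours (earliest finish 12, latest finish 19).
So W11 can slip 19 − 12 = 7 hours.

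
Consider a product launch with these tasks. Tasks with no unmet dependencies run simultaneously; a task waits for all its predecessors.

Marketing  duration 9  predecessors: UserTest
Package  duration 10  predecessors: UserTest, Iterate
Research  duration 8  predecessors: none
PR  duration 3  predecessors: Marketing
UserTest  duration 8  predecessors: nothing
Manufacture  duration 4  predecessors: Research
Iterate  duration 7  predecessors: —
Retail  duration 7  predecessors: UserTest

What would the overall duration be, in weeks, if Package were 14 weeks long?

22

As given, the longest chain is UserTest→Marketing→PR = 8+9+3 = 20, so the finish is 20 weeks.
Package is off the critical path — its longest chain is 18 weeks, giving 2 of slack.
Now UserTest→Package = 8+14 = 22 is longest, so the finish becomes 22 weeks.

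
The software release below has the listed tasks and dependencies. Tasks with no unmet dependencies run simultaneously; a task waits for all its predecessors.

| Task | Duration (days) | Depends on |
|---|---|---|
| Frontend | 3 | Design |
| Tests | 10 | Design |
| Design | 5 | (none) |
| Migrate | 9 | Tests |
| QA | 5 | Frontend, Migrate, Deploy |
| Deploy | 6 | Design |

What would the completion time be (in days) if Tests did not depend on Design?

With the dependency in place, Design→Tests→Migrate→QA = 5+10+9+5 = 29 sets the finish at 29 days.
Without Design→Tests, Tests's earliest start moves from 5 to 0.
The longest chain is now Tests→Migrate→QA = 10+9+5 = 24, so the software release takes 24 days.

24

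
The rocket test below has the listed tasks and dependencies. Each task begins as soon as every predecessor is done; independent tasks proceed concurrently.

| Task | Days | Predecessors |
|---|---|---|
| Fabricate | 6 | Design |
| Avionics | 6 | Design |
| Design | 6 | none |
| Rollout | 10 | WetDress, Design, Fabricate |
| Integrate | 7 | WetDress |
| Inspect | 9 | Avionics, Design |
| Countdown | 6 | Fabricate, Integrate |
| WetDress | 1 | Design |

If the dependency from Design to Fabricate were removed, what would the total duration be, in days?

Original critical path: Design→Fabricate→Rollout = 6+6+10 = 22 ⇒ 22 days.
Without Design→Fabricate, Fabricate's earliest start moves from 6 to 0.
After: Design→Avionics→Inspect = 6+6+9 = 21 → 21 days.

21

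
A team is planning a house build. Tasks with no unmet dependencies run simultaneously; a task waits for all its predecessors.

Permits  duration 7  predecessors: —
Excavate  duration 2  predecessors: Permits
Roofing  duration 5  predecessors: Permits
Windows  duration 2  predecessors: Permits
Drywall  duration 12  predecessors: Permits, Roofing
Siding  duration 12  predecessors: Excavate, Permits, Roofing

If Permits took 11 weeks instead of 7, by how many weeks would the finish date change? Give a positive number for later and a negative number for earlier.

4

Critical path before the change: Permits→Roofing→Drywall = 7+5+12 = 24 giving 24 weeks.
Permits is on the critical path; changing it to 11 makes that path 28 weeks.
No other chain overtakes it, so the finish is 28 weeks.
Change in finish: 28 − 24 = +4 weeks.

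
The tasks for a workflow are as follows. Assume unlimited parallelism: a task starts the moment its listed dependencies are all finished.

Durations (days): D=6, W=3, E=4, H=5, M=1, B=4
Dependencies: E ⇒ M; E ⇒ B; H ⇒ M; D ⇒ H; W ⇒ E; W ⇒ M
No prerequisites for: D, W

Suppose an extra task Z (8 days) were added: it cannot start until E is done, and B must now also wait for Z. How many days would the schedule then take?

19

Originally the schedule takes 12 days.
With Z inserted, B now waits for max(E, Z).
New critical path: W→E→Z→B = 3+4+8+4 = 19 ⇒ 19 days.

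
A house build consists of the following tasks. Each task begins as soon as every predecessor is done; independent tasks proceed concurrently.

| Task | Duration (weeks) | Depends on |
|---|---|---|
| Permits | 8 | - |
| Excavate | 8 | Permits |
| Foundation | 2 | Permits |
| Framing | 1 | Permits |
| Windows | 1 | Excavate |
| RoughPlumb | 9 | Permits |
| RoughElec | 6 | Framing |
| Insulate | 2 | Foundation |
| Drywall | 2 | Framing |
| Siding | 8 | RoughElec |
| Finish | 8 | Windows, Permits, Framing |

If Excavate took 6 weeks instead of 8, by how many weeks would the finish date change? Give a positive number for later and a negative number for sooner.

The binding path is Permits→Excavate→Windows→Finish = 8+8+1+8 = 25; finish at 25 weeks.
Excavate is on the critical path; changing it to 6 makes that path 23 weeks.
That remains the longest chain; total 23 weeks.
Change in finish: 23 − 25 = -2 weeks.

-2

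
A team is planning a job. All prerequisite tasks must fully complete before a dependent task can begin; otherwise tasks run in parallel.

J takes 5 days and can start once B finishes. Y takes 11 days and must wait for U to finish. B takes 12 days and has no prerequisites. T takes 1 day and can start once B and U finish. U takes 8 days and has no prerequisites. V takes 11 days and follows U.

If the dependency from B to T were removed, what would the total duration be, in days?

Before: longest chain U→V = 8+11 = 19, finish 19.
Without B→T, T's earliest start moves from 12 to 8.
The longest chain is now U→V = 8+11 = 19, so the project takes 19 days.

19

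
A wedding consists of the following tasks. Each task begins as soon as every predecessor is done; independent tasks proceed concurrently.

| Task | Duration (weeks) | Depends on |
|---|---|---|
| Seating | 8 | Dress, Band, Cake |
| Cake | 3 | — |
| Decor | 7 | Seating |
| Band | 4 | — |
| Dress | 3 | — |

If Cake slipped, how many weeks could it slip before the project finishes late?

Critical path: Band→Seating→Decor = 4+8+7 = 19, so the finish is 19 weeks.
Cake finishes as early as 3 and must finish by 4.
So Cake can slip 4 − 3 = 1 week.

1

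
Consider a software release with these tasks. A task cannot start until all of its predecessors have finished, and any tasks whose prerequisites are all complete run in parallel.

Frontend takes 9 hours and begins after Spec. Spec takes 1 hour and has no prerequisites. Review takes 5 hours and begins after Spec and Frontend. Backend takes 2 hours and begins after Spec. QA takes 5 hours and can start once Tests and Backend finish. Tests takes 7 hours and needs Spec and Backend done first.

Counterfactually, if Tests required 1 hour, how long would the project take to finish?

Baseline: Spec→Backend→Tests→QA = 1+2+7+5 = 15 → 15 hours.
Since Tests is critical, the -6 change carries straight to that chain (now 9 hours).
Now Spec→Frontend→Review = 1+9+5 = 15 is longest, so the finish becomes 15 hours.

15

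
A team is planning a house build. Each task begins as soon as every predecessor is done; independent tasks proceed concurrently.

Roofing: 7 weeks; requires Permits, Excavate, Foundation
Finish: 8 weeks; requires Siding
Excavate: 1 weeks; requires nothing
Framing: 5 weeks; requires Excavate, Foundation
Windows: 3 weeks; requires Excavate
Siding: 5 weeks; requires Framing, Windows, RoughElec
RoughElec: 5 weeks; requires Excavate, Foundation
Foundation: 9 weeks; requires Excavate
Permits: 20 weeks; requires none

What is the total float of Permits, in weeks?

1

Excavate→Foundation→Framing→Siding→Finish = 1+9+5+5+8 = 28 sets the makespan at 28 weeks.
The longest chain containing Permits totals 27 weeks.
Float = 28 − 27 = 1.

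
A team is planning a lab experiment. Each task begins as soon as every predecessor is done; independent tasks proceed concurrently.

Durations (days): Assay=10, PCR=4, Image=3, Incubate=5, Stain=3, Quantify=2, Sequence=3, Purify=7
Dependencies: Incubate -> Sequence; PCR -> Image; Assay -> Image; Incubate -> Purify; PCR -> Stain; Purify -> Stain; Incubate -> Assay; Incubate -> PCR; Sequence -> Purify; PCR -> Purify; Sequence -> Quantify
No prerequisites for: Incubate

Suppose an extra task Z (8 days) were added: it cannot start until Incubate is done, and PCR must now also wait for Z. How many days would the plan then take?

27

Originally the plan takes 19 days.
With Z inserted, PCR now waits for max(Incubate, Z).
New critical path: Incubate→Z→PCR→Purify→Stain = 5+8+4+7+3 = 27 ⇒ 27 days.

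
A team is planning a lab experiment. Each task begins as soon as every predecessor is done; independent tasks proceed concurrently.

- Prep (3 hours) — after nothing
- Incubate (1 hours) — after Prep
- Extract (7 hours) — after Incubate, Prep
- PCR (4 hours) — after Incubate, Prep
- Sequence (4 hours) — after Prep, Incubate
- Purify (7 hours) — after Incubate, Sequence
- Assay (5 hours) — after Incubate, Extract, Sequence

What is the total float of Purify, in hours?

1

Critical path: Prep→Incubate→Extract→Assay = 3+1+7+5 = 16, so the finish is 16 hours.
Longest path through Purify: 15 hours (earliest finish 15, latest finish 16).
So Purify can slip 16 − 15 = 1 hour.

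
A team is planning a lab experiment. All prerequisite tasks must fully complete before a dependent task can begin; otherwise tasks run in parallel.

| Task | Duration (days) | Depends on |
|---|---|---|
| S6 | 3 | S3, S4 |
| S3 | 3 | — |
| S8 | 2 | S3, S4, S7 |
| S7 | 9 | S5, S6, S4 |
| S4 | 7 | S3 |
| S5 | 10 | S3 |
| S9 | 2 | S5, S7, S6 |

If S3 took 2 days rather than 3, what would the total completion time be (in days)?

The binding path is S3→S4→S6→S7→S8 = 3+7+3+9+2 = 24; finish at 24 days.
Since S3 is critical, the -1 change carries straight to that chain (now 23 days).
No other chain overtakes it, so the finish is 23 days.

23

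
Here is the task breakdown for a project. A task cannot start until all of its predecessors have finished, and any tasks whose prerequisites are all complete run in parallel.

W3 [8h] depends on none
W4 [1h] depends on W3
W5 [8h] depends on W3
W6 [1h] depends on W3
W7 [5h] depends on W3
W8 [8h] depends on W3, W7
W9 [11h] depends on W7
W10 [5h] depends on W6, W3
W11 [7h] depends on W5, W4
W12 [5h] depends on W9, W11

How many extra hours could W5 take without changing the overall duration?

The longest chain is W3→W7→W9→W12 = 8+5+11+5 = 29; overall finish 29 hours.
Longest path through W5: 28 hours (earliest finish 16, latest finish 17).
Float = 29 − 28 = 1.

1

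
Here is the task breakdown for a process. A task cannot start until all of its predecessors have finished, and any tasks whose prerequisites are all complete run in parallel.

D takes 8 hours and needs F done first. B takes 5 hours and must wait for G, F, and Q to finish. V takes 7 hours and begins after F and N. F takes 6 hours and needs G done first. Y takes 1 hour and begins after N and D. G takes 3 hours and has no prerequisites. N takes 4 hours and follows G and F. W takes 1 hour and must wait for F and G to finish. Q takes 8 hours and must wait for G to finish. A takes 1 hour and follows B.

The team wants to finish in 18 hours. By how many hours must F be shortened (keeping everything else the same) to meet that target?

2

Current finish: 20 hours; target: 18.
F is on every critical path, so each hour cut from F cuts the finish by one (this holds down to a finish of 17).
Need 20 − 18 = 2 hours off F → F becomes 4 hours, finish becomes 18.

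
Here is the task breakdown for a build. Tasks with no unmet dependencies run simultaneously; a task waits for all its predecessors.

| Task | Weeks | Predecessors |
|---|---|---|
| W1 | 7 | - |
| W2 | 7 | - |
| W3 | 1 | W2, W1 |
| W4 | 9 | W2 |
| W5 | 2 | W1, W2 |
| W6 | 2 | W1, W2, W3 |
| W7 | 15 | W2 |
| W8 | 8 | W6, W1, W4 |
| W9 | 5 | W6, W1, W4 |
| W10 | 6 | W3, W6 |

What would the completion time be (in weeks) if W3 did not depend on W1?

Before: longest chain W2→W4→W8 = 7+9+8 = 24, finish 24.
Dropping W1→W3 doesn't change W3's earliest start (7); another predecessor still binds.
After: W2→W4→W8 = 7+9+8 = 24 → 24 weeks.

24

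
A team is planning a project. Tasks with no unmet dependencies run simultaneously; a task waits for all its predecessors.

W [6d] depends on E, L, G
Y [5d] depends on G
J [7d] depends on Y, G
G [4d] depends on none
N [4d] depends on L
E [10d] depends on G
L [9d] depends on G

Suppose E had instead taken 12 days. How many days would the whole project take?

22

The binding path is G→E→W = 4+10+6 = 20; finish at 20 days.
Since E is critical, the +2 change carries straight to that chain (now 22 days).
The critical path is still G→E→W; finish is now 22 days.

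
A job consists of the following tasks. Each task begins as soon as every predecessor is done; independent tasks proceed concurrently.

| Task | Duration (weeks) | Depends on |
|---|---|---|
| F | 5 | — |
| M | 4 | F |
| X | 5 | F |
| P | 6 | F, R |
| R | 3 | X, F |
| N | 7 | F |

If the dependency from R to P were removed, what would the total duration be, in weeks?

13

Original critical path: F→X→R→P = 5+5+3+6 = 19 ⇒ 19 weeks.
Without R→P, P's earliest start moves from 13 to 5.
New critical path: F→X→R = 5+5+3 = 13 ⇒ 13 weeks.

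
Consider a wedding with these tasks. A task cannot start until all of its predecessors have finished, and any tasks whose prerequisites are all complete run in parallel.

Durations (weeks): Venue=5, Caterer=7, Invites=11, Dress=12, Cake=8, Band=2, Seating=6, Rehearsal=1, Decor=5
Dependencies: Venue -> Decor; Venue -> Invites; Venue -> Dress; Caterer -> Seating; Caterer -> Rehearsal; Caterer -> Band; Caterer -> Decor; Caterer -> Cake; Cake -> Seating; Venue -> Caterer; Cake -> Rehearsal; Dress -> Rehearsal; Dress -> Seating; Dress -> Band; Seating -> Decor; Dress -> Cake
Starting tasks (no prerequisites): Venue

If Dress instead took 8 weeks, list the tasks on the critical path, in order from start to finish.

Critical path before the change: Venue→Dress→Cake→Seating→Decor = 5+12+8+6+5 = 36 giving 36 weeks.
Dress lies on that path, so at 8 weeks the path becomes 32 weeks.
No other chain overtakes it, so the finish is 32 weeks.

Venue, Dress, Cake, Seating, Decor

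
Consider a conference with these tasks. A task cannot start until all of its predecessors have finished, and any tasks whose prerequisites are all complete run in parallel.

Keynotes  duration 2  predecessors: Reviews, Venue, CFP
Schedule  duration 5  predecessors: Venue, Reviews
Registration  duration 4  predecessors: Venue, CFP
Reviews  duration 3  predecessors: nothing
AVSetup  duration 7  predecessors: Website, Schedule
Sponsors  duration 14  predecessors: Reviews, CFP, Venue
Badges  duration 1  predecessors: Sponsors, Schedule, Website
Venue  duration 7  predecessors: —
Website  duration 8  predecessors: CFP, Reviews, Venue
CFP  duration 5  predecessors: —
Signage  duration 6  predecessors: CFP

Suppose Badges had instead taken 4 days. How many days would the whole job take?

The binding path is Venue→Sponsors→Badges = 7+14+1 = 22; finish at 22 days.
Badges lies on that path, so at 4 days the path becomes 25 days.
That remains the longest chain; total 25 days.

25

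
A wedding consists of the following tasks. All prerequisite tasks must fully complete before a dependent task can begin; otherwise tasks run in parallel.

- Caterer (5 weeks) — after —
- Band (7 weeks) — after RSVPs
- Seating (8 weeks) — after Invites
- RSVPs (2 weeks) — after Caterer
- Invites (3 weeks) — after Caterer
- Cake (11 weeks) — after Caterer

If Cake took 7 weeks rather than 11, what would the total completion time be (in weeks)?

The binding path is Caterer→Cake = 5+11 = 16; finish at 16 weeks.
Cake lies on that path, so at 7 weeks the path becomes 12 weeks.
The binding chain switches to Caterer→Invites→Seating = 5+3+8 = 16; finish 16 weeks.

16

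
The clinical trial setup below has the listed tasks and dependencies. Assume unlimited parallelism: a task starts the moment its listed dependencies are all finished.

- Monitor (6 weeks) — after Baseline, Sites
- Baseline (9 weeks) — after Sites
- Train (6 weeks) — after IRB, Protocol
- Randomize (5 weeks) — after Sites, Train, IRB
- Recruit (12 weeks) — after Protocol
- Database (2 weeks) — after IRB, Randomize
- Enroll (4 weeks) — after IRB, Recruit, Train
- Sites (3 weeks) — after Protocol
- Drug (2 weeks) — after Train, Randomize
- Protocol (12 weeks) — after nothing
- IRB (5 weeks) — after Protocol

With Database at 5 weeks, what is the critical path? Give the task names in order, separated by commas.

Baseline: Protocol→IRB→Train→Randomize→Database = 12+5+6+5+2 = 30 → 30 weeks.
Database lies on that path, so at 5 weeks the path becomes 33 weeks.
The critical path is still Protocol→IRB→Train→Randomize→Database; finish is now 33 weeks.

Protocol, IRB, Train, Randomize, Database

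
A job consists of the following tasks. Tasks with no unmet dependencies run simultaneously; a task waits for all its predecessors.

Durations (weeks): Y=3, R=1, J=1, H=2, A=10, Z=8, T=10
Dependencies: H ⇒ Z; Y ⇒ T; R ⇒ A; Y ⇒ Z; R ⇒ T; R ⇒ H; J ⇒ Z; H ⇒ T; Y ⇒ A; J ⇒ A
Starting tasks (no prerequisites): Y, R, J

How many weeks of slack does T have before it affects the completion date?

0

The longest chain is Y→A = 3+10 = 13; overall finish 13 weeks.
The longest chain containing T totals 13 weeks.
Slack of T = 3 − 3 = 0 weeks.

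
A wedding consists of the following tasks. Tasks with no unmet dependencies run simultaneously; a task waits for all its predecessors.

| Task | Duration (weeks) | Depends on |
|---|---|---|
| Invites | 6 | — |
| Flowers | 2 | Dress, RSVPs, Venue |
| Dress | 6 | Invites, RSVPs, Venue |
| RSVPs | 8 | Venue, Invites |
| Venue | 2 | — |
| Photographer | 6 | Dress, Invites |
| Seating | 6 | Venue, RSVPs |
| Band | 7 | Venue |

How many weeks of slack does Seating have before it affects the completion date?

6

Invites→RSVPs→Dress→Photographer = 6+8+6+6 = 26 sets the makespan at 26 weeks.
Seating finishes as early as 20 and must finish by 26.
So Seating can slip 26 − 20 = 6 weeks.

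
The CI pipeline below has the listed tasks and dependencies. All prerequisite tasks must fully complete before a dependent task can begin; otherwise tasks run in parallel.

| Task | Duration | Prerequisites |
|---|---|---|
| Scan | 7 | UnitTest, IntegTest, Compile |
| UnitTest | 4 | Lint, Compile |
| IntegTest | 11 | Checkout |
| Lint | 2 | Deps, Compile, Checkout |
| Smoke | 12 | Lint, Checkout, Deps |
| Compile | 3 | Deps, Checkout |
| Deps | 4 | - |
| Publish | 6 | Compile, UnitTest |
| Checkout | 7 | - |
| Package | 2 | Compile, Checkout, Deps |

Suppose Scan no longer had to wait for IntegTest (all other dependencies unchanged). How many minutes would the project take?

Original critical path: Checkout→IntegTest→Scan = 7+11+7 = 25 ⇒ 25 minutes.
Without IntegTest→Scan, Scan's earliest start moves from 18 to 16.
The longest chain is now Checkout→Compile→Lint→Smoke = 7+3+2+12 = 24, so the project takes 24 minutes.

24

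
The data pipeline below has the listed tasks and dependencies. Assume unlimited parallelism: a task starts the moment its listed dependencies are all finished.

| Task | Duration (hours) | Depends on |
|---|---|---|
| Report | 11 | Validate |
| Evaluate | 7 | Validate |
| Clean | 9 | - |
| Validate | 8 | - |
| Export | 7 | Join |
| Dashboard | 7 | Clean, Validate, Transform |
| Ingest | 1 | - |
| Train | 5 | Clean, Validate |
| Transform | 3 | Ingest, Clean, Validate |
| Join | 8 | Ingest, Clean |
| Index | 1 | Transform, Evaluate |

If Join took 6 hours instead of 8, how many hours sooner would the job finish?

The binding path is Clean→Join→Export = 9+8+7 = 24; finish at 24 hours.
Join lies on that path, so at 6 hours the path becomes 22 hours.
The critical path is still Clean→Join→Export; finish is now 22 hours.
Change in finish: 22 − 24 = -2 hours.

2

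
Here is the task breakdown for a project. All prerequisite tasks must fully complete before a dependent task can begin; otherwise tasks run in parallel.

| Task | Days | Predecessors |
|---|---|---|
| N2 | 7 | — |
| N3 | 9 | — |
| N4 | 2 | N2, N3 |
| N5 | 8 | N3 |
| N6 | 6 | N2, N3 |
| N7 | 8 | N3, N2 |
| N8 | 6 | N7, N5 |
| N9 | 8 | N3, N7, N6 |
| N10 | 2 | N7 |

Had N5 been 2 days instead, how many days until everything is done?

Baseline: N3→N7→N9 = 9+8+8 = 25 → 25 days.
The longest path through N5 is only 23 days, so N5 has float 2.
The critical path is still N3→N7→N9; finish is now 25 days.

25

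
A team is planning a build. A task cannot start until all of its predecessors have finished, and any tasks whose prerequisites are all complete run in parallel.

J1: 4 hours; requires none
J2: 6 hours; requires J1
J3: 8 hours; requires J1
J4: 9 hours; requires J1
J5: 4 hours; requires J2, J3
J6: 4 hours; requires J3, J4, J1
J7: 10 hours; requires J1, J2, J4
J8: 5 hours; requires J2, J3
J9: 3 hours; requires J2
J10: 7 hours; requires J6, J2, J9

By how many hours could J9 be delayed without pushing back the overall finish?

Critical path: J1→J4→J6→J10 = 4+9+4+7 = 24, so the finish is 24 hours.
J9 finishes as early as 13 and must finish by 17.
Slack of J9 = 14 − 10 = 4 hours.

4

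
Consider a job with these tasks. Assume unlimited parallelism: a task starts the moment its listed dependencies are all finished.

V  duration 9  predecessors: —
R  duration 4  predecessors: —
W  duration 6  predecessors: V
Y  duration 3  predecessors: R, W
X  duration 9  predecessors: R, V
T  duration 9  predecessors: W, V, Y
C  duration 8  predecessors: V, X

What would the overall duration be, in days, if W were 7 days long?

28

Baseline: V→W→Y→T = 9+6+3+9 = 27 → 27 days.
Since W is critical, the +1 change carries straight to that chain (now 28 days).
That remains the longest chain; total 28 days.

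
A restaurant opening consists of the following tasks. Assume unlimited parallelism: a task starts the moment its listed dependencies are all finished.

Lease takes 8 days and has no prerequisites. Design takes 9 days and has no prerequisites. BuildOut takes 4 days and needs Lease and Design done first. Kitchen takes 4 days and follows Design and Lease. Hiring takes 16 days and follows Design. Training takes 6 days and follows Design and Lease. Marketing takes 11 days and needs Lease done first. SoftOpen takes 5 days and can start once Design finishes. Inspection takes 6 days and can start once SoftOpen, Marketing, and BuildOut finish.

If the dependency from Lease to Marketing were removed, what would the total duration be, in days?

With the dependency in place, Lease→Marketing→Inspection = 8+11+6 = 25 sets the finish at 25 days.
Without Lease→Marketing, Marketing's earliest start moves from 8 to 0.
After: Design→Hiring = 9+16 = 25 → 25 days.

25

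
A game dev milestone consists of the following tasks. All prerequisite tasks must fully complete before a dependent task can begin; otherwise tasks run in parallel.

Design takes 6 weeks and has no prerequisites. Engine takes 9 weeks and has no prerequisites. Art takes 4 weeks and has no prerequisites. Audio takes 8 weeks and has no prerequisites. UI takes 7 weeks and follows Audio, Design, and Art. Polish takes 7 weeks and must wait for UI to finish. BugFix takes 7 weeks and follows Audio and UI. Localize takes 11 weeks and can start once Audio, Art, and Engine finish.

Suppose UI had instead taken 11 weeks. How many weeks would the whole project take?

26

The binding path is Audio→UI→Polish = 8+7+7 = 22; finish at 22 weeks.
Since UI is critical, the +4 change carries straight to that chain (now 26 weeks).
That remains the longest chain; total 26 weeks.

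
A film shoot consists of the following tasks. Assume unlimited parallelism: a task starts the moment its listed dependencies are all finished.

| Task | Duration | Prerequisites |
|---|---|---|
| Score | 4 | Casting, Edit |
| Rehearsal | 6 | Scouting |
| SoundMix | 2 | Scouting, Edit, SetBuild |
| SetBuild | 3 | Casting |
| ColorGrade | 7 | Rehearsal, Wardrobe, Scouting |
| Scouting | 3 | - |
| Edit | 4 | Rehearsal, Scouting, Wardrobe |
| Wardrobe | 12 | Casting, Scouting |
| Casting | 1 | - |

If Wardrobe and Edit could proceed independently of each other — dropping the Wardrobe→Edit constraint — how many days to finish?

22

With the dependency in place, Scouting→Wardrobe→Edit→Score = 3+12+4+4 = 23 sets the finish at 23 days.
Without Wardrobe→Edit, Edit's earliest start moves from 15 to 9.
New critical path: Scouting→Wardrobe→ColorGrade = 3+12+7 = 22 ⇒ 22 days.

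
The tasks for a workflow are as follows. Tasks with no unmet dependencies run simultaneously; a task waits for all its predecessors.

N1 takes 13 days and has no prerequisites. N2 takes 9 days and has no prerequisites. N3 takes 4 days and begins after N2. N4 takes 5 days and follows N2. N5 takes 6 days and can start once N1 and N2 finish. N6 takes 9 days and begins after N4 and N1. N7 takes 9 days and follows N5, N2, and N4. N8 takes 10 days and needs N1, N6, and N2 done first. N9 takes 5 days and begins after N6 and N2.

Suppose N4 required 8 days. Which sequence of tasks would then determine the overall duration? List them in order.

Actual critical path: N2→N4→N6→N8 = 9+5+9+10 = 33 ⇒ 33 days.
N4 is on the critical path; changing it to 8 makes that path 36 days.
No other chain overtakes it, so the finish is 36 days.

N2, N4, N6, N8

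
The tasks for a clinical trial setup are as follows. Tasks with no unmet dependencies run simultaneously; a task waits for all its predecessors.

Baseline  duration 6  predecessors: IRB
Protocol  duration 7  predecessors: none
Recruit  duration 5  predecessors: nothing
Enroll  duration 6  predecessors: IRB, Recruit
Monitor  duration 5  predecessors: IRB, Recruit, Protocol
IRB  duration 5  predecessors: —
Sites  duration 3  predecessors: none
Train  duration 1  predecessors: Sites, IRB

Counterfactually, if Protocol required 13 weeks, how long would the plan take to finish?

18

The binding path is Protocol→Monitor = 7+5 = 12; finish at 12 weeks.
Since Protocol is critical, the +6 change carries straight to that chain (now 18 weeks).
The critical path is still Protocol→Monitor; finish is now 18 weeks.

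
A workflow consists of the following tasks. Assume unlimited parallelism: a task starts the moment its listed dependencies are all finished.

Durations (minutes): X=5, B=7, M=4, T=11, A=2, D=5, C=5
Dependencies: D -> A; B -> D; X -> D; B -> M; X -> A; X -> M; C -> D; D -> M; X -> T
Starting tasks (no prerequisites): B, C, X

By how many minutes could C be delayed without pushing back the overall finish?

2

B→D→M = 7+5+4 = 16 sets the makespan at 16 minutes.
Longest path through C: 14 minutes (earliest finish 5, latest finish 7).
Float = 16 − 14 = 2.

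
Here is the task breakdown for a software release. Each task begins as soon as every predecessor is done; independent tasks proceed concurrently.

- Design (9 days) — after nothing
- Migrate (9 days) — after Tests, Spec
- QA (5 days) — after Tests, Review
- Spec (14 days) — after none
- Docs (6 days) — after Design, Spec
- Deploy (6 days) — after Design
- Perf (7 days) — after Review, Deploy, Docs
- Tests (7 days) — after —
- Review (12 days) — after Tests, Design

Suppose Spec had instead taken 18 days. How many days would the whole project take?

31

Critical path before the change: Design→Review→Perf = 9+12+7 = 28 giving 28 days.
Spec is off the critical path — its longest chain is 27 days, giving 1 of slack.
New critical path: Spec→Docs→Perf = 18+6+7 = 31 ⇒ 31 days.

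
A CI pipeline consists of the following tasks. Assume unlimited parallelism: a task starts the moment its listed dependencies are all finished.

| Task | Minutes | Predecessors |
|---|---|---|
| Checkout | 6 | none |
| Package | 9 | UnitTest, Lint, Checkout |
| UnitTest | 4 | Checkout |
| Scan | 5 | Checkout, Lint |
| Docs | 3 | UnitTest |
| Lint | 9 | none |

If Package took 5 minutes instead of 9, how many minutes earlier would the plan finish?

Actual critical path: Checkout→UnitTest→Package = 6+4+9 = 19 ⇒ 19 minutes.
Package lies on that path, so at 5 minutes the path becomes 15 minutes.
No other chain overtakes it, so the finish is 15 minutes.
Change in finish: 15 − 19 = -4 minutes.

4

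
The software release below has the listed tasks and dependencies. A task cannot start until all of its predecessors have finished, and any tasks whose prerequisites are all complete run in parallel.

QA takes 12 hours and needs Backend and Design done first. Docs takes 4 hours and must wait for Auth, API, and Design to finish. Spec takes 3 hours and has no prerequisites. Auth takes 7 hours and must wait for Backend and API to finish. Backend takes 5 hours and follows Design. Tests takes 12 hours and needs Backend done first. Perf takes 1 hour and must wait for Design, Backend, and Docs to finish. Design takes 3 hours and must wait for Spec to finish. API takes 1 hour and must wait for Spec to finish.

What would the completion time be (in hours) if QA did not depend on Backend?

Before: longest chain Spec→Design→Backend→Auth→Docs→Perf = 3+3+5+7+4+1 = 23, finish 23.
Without Backend→QA, QA's earliest start moves from 11 to 6.
The longest chain is now Spec→Design→Backend→Auth→Docs→Perf = 3+3+5+7+4+1 = 23, so the software release takes 23 hours.

23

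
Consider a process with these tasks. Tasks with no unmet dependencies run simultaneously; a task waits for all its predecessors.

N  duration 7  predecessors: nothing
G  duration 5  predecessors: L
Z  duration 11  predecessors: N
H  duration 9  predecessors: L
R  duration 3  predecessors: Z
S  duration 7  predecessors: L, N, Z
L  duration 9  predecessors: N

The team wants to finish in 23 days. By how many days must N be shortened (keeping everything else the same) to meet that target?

2

Current finish: 25 days; target: 23.
N is on every critical path, so each day cut from N cuts the finish by one (this holds down to a finish of 19).
Need 25 − 23 = 2 days off N → N becomes 5 days, finish becomes 23.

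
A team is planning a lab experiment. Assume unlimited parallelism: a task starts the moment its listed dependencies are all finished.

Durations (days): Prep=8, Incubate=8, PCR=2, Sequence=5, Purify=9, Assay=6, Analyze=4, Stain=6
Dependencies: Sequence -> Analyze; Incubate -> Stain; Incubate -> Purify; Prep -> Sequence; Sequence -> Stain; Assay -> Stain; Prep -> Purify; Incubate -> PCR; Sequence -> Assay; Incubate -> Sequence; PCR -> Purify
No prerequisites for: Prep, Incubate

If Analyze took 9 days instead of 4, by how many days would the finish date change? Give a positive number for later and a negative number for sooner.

0

As given, the longest chain is Prep→Sequence→Assay→Stain = 8+5+6+6 = 25, so the finish is 25 days.
Analyze has 8 days of float (longest path through it is 17).
That remains the longest chain; total 25 days.
Change in finish: 25 − 25 = +0 days.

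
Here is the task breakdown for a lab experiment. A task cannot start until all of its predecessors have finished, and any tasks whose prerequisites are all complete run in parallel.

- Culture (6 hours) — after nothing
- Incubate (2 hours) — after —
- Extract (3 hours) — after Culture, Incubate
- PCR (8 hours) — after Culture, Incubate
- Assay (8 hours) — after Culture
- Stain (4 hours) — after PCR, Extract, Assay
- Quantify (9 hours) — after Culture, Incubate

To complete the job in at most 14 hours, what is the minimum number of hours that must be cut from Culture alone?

Current finish: 18 hours; target: 14.
Culture is on every critical path, so each hour cut from Culture cuts the finish by one (this holds down to a finish of 14).
Need 18 − 14 = 4 hours off Culture → Culture becomes 2 hours, finish becomes 14.

4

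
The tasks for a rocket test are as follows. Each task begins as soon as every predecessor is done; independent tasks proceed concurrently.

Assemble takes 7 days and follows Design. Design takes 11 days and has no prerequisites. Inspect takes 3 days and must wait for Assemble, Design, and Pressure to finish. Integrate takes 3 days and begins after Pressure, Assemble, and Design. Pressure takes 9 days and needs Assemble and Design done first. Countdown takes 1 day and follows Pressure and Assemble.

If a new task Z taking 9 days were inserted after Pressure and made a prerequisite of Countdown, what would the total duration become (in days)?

Originally the job takes 30 days.
With Z inserted, Countdown now waits for max(Pressure, Assemble, Z).
New critical path: Design→Assemble→Pressure→Z→Countdown = 11+7+9+9+1 = 37 ⇒ 37 days.

37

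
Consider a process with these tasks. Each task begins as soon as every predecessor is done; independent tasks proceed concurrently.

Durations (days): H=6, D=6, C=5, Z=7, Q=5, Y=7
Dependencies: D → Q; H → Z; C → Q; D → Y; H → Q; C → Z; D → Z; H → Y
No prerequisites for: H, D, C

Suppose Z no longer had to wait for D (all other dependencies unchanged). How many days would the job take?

13

Before: longest chain H→Z = 6+7 = 13, finish 13.
Dropping D→Z doesn't change Z's earliest start (6); another predecessor still binds.
New critical path: H→Z = 6+7 = 13 ⇒ 13 days.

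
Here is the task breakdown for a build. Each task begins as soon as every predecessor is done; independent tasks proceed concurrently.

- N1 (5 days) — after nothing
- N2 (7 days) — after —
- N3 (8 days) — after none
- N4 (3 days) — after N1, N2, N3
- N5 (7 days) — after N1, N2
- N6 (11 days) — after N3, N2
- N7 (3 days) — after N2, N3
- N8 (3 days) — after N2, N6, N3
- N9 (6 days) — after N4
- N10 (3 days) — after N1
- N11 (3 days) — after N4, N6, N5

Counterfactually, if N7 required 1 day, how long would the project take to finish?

22

Critical path before the change: N3→N6→N8 = 8+11+3 = 22 giving 22 days.
N7 is off the critical path — its longest chain is 11 days, giving 11 of slack.
That remains the longest chain; total 22 days.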